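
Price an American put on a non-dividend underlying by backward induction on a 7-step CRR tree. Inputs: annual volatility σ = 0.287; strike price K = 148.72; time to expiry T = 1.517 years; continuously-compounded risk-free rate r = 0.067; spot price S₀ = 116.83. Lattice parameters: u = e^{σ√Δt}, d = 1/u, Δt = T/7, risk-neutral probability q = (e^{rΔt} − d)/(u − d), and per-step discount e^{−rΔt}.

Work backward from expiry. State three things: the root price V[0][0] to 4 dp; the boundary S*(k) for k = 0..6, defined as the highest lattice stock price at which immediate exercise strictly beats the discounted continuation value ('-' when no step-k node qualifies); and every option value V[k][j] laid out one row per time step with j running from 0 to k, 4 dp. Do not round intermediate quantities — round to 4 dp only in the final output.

price = 33.1507
boundary = - 102.2186 89.4346 102.2186 116.8300 102.2186 116.8300
tree:
33.1507
46.5014 21.8173
59.2854 32.4643 12.6495
70.4705 46.5014 20.4811 5.8105
80.2568 59.2854 31.8900 10.5760 1.5961
88.8192 70.4705 46.5014 18.7304 3.3824 0.0000
96.3107 80.2568 59.2854 31.8900 7.1679 0.0000 0.0000
102.8653 88.8192 70.4705 46.5014 15.1901 0.0000 0.0000 0.0000

params: Δt=0.21671 u=1.14294 d=0.87493 q=0.52122 e^(-rΔt)=0.98559
t_7 payoffs: 102.8653 88.8192 70.4705 46.5014 15.1901 0.0000 0.0000 0.0000
t_6: node(6,0) S=52.4093 payoff=96.3107 vs cont=94.1669 → 96.3107 [stop]  node(6,1) S=68.4632 payoff=80.2568 vs cont=78.1130 → 80.2568 [stop]  node(6,2) S=89.4346 payoff=59.2854 vs cont=57.1416 → 59.2854 [stop]  node(6,3) S=116.8300 payoff=31.8900 vs cont=29.7462 → 31.8900 [stop]  node(6,4) S=152.6170 payoff=0.0000 vs cont=7.1679 → 7.1679 [wait]  node(6,5) S=199.3662 payoff=0.0000 vs cont=0.0000 → 0.0000 [wait]  node(6,6) S=260.4355 payoff=0.0000 vs cont=0.0000 → 0.0000 [wait]  ⇒ S*(6)=116.8300
t_5: node(5,0) S=59.9008 payoff=88.8192 vs cont=86.6754 → 88.8192 [stop]  node(5,1) S=78.2495 payoff=70.4705 vs cont=68.3267 → 70.4705 [stop]  node(5,2) S=102.2186 payoff=46.5014 vs cont=44.3576 → 46.5014 [stop]  node(5,3) S=133.5299 payoff=15.1901 vs cont=18.7304 → 18.7304 [wait]  node(5,4) S=174.4325 payoff=0.0000 vs cont=3.3824 → 3.3824 [wait]  node(5,5) S=227.8641 payoff=0.0000 vs cont=0.0000 → 0.0000 [wait]  ⇒ S*(5)=102.2186
t_4: node(4,0) S=68.4632 payoff=80.2568 vs cont=78.1130 → 80.2568 [stop]  node(4,1) S=89.4346 payoff=59.2854 vs cont=57.1416 → 59.2854 [stop]  node(4,2) S=116.8300 payoff=31.8900 vs cont=31.5649 → 31.8900 [stop]  node(4,3) S=152.6170 payoff=0.0000 vs cont=10.5760 → 10.5760 [wait]  node(4,4) S=199.3662 payoff=0.0000 vs cont=1.5961 → 1.5961 [wait]  ⇒ S*(4)=116.8300
t_3: node(3,0) S=78.2495 payoff=70.4705 vs cont=68.3267 → 70.4705 [stop]  node(3,1) S=102.2186 payoff=46.5014 vs cont=44.3576 → 46.5014 [stop]  node(3,2) S=133.5299 payoff=15.1901 vs cont=20.4811 → 20.4811 [wait]  node(3,3) S=174.4325 payoff=0.0000 vs cont=5.8105 → 5.8105 [wait]  ⇒ S*(3)=102.2186
t_2: node(2,0) S=89.4346 payoff=59.2854 vs cont=57.1416 → 59.2854 [stop]  node(2,1) S=116.8300 payoff=31.8900 vs cont=32.4643 → 32.4643 [wait]  node(2,2) S=152.6170 payoff=0.0000 vs cont=12.6495 → 12.6495 [wait]  ⇒ S*(2)=89.4346
t_1: node(1,0) S=102.2186 payoff=46.5014 vs cont=44.6526 → 46.5014 [stop]  node(1,1) S=133.5299 payoff=15.1901 vs cont=21.8173 → 21.8173 [wait]  ⇒ S*(1)=102.2186
t_0: node(0,0) S=116.8300 payoff=31.8900 vs cont=33.1507 → 33.1507 [wait]  ⇒ S*(0)=-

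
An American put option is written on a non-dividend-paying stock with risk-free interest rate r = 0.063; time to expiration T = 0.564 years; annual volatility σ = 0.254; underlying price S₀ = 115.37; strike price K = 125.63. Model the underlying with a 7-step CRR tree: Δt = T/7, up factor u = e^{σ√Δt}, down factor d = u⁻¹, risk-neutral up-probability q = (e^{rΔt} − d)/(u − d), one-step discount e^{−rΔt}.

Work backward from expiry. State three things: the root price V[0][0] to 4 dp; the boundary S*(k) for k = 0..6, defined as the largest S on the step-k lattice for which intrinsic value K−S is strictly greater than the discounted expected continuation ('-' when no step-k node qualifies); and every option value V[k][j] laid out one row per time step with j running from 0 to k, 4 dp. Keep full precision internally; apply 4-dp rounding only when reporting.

params: Δt=0.08057 u=1.07476 d=0.93044 q=0.51724 e^(-rΔt)=0.99494
t_7 payoffs: 55.9818 45.1786 32.6997 18.2852 1.6348 0.0000 0.0000 0.0000
t_6: node(6,0) S=74.8552 payoff=50.7748 vs cont=50.1387 → 50.7748 [stop]  node(6,1) S=86.4660 payoff=39.1640 vs cont=38.5279 → 39.1640 [stop]  node(6,2) S=99.8779 payoff=25.7521 vs cont=25.1161 → 25.7521 [stop]  node(6,3) S=115.3700 payoff=10.2600 vs cont=9.6239 → 10.2600 [stop]  node(6,4) S=133.2651 payoff=0.0000 vs cont=0.7852 → 0.7852 [wait]  node(6,5) S=153.9360 payoff=0.0000 vs cont=0.0000 → 0.0000 [wait]  node(6,6) S=177.8132 payoff=0.0000 vs cont=0.0000 → 0.0000 [wait]  ⇒ S*(6)=115.3700
t_5: node(5,0) S=80.4514 payoff=45.1786 vs cont=44.5425 → 45.1786 [stop]  node(5,1) S=92.9303 payoff=32.6997 vs cont=32.0636 → 32.6997 [stop]  node(5,2) S=107.3448 payoff=18.2852 vs cont=17.6491 → 18.2852 [stop]  node(5,3) S=123.9952 payoff=1.6348 vs cont=5.3321 → 5.3321 [wait]  node(5,4) S=143.2282 payoff=0.0000 vs cont=0.3772 → 0.3772 [wait]  node(5,5) S=165.4444 payoff=0.0000 vs cont=0.0000 → 0.0000 [wait]  ⇒ S*(5)=107.3448
t_4: node(4,0) S=86.4660 payoff=39.1640 vs cont=38.5279 → 39.1640 [stop]  node(4,1) S=99.8779 payoff=25.7521 vs cont=25.1161 → 25.7521 [stop]  node(4,2) S=115.3700 payoff=10.2600 vs cont=11.5266 → 11.5266 [wait]  node(4,3) S=133.2651 payoff=0.0000 vs cont=2.7552 → 2.7552 [wait]  node(4,4) S=153.9360 payoff=0.0000 vs cont=0.1812 → 0.1812 [wait]  ⇒ S*(4)=99.8779
t_3: node(3,0) S=92.9303 payoff=32.6997 vs cont=32.0636 → 32.6997 [stop]  node(3,1) S=107.3448 payoff=18.2852 vs cont=18.3009 → 18.3009 [wait]  node(3,2) S=123.9952 payoff=1.6348 vs cont=6.9542 → 6.9542 [wait]  node(3,3) S=143.2282 payoff=0.0000 vs cont=1.4166 → 1.4166 [wait]  ⇒ S*(3)=92.9303
t_2: node(2,0) S=99.8779 payoff=25.7521 vs cont=25.1242 → 25.7521 [stop]  node(2,1) S=115.3700 payoff=10.2600 vs cont=12.3690 → 12.3690 [wait]  node(2,2) S=133.2651 payoff=0.0000 vs cont=4.0692 → 4.0692 [wait]  ⇒ S*(2)=99.8779
t_1: node(1,0) S=107.3448 payoff=18.2852 vs cont=18.7344 → 18.7344 [wait]  node(1,1) S=123.9952 payoff=1.6348 vs cont=8.0351 → 8.0351 [wait]  ⇒ S*(1)=-
t_0: node(0,0) S=115.3700 payoff=10.2600 vs cont=13.1334 → 13.1334 [wait]  ⇒ S*(0)=-

price = 13.1334
boundary = - - 99.8779 92.9303 99.8779 107.3448 115.3700
tree:
13.1334
18.7344 8.0351
25.7521 12.3690 4.0692
32.6997 18.3009 6.9542 1.4166
39.1640 25.7521 11.5266 2.7552 0.1812
45.1786 32.6997 18.2852 5.3321 0.3772 0.0000
50.7748 39.1640 25.7521 10.2600 0.7852 0.0000 0.0000
55.9818 45.1786 32.6997 18.2852 1.6348 0.0000 0.0000 0.0000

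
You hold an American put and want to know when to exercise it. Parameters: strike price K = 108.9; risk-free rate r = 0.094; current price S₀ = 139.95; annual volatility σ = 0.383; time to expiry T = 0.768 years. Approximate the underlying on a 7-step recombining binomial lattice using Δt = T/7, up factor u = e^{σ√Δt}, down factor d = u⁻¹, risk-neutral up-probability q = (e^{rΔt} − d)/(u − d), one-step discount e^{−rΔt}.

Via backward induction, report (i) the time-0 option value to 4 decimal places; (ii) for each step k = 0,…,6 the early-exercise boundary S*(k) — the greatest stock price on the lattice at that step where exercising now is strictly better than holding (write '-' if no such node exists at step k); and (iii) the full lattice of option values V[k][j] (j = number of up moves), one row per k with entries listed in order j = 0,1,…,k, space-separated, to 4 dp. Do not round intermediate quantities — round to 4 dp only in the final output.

params: Δt=0.10971 u=1.13526 d=0.88086 q=0.50908 e^(-rΔt)=0.98974
t_7 payoffs: 51.3155 34.6842 13.2496 0.0000 0.0000 0.0000 0.0000 0.0000
t_6: node(6,0) S=65.3734 payoff=43.5266 vs cont=42.4093 → 43.5266 [stop]  node(6,1) S=84.2542 payoff=24.6458 vs cont=23.5285 → 24.6458 [stop]  node(6,2) S=108.5881 payoff=0.3119 vs cont=6.4378 → 6.4378 [wait]  node(6,3) S=139.9500 payoff=0.0000 vs cont=0.0000 → 0.0000 [wait]  node(6,4) S=180.3697 payoff=0.0000 vs cont=0.0000 → 0.0000 [wait]  node(6,5) S=232.4632 payoff=0.0000 vs cont=0.0000 → 0.0000 [wait]  node(6,6) S=299.6021 payoff=0.0000 vs cont=0.0000 → 0.0000 [wait]  ⇒ S*(6)=84.2542
t_5: node(5,0) S=74.2158 payoff=34.6842 vs cont=33.5669 → 34.6842 [stop]  node(5,1) S=95.6504 payoff=13.2496 vs cont=15.2188 → 15.2188 [wait]  node(5,2) S=123.2757 payoff=0.0000 vs cont=3.1280 → 3.1280 [wait]  node(5,3) S=158.8796 payoff=0.0000 vs cont=0.0000 → 0.0000 [wait]  node(5,4) S=204.7665 payoff=0.0000 vs cont=0.0000 → 0.0000 [wait]  node(5,5) S=263.9061 payoff=0.0000 vs cont=0.0000 → 0.0000 [wait]  ⇒ S*(5)=74.2158
t_4: node(4,0) S=84.2542 payoff=24.6458 vs cont=24.5207 → 24.6458 [stop]  node(4,1) S=108.5881 payoff=0.3119 vs cont=8.9707 → 8.9707 [wait]  node(4,2) S=139.9500 payoff=0.0000 vs cont=1.5199 → 1.5199 [wait]  node(4,3) S=180.3697 payoff=0.0000 vs cont=0.0000 → 0.0000 [wait]  node(4,4) S=232.4632 payoff=0.0000 vs cont=0.0000 → 0.0000 [wait]  ⇒ S*(4)=84.2542
t_3: node(3,0) S=95.6504 payoff=13.2496 vs cont=16.4950 → 16.4950 [wait]  node(3,1) S=123.2757 payoff=0.0000 vs cont=5.1245 → 5.1245 [wait]  node(3,2) S=158.8796 payoff=0.0000 vs cont=0.7385 → 0.7385 [wait]  node(3,3) S=204.7665 payoff=0.0000 vs cont=0.0000 → 0.0000 [wait]  ⇒ S*(3)=-
t_2: node(2,0) S=108.5881 payoff=0.3119 vs cont=10.5967 → 10.5967 [wait]  node(2,1) S=139.9500 payoff=0.0000 vs cont=2.8620 → 2.8620 [wait]  node(2,2) S=180.3697 payoff=0.0000 vs cont=0.3588 → 0.3588 [wait]  ⇒ S*(2)=-
t_1: node(1,0) S=123.2757 payoff=0.0000 vs cont=6.5909 → 6.5909 [wait]  node(1,1) S=158.8796 payoff=0.0000 vs cont=1.5714 → 1.5714 [wait]  ⇒ S*(1)=-
t_0: node(0,0) S=139.9500 payoff=0.0000 vs cont=3.9942 → 3.9942 [wait]  ⇒ S*(0)=-

price = 3.9942
boundary = - - - - 84.2542 74.2158 84.2542
tree:
3.9942
6.5909 1.5714
10.5967 2.8620 0.3588
16.4950 5.1245 0.7385 0.0000
24.6458 8.9707 1.5199 0.0000 0.0000
34.6842 15.2188 3.1280 0.0000 0.0000 0.0000
43.5266 24.6458 6.4378 0.0000 0.0000 0.0000 0.0000
51.3155 34.6842 13.2496 0.0000 0.0000 0.0000 0.0000 0.0000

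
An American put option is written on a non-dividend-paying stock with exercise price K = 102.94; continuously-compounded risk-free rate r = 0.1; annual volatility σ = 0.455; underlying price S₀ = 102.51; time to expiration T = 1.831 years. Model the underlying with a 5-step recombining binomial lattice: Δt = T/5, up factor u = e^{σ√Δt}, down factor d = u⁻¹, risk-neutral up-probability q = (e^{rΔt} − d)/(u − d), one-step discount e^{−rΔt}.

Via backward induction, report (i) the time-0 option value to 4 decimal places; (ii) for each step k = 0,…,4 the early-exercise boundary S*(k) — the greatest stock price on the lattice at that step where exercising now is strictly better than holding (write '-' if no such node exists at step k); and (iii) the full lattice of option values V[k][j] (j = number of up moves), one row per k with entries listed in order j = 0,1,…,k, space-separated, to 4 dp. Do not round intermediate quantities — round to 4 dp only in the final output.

price = 18.2850
boundary = - - 59.1028 44.8776 59.1028
tree:
18.2850
28.8293 9.0446
43.8372 15.8872 2.8371
58.0624 27.0271 5.8680 0.0000
68.8639 43.8372 12.1369 0.0000 0.0000
77.0655 58.0624 25.1028 0.0000 0.0000 0.0000

Δt=0.36620, u=1.31698, d=0.75931, q=0.49848, disc=e^(-rΔt)=0.96404
k=5 terminal: V=max(K-S,0) → 77.0655 58.0624 25.1028 0.0000 0.0000 0.0000
k=4: j=0 S=34.0761 intr=68.8639 cont=65.1624 V=68.8639[EX]; j=1 S=59.1028 intr=43.8372 cont=40.1357 V=43.8372[EX]; j=2 S=102.5100 intr=0.4300 cont=12.1369 V=12.1369[hold]; j=3 S=177.7969 intr=0.0000 cont=0.0000 V=0.0000[hold]; j=4 S=308.3771 intr=0.0000 cont=0.0000 V=0.0000[hold]  S*(4)=59.1028
k=3: j=0 S=44.8776 intr=58.0624 cont=54.3610 V=58.0624[EX]; j=1 S=77.8372 intr=25.1028 cont=27.0271 V=27.0271[hold]; j=2 S=135.0036 intr=0.0000 cont=5.8680 V=5.8680[hold]; j=3 S=234.1549 intr=0.0000 cont=0.0000 V=0.0000[hold]  S*(3)=44.8776
k=2: j=0 S=59.1028 intr=43.8372 cont=41.0604 V=43.8372[EX]; j=1 S=102.5100 intr=0.4300 cont=15.8872 V=15.8872[hold]; j=2 S=177.7969 intr=0.0000 cont=2.8371 V=2.8371[hold]  S*(2)=59.1028
k=1: j=0 S=77.8372 intr=25.1028 cont=28.8293 V=28.8293[hold]; j=1 S=135.0036 intr=0.0000 cont=9.0446 V=9.0446[hold]  S*(1)=-
k=0: j=0 S=102.5100 intr=0.4300 cont=18.2850 V=18.2850[hold]  S*(0)=-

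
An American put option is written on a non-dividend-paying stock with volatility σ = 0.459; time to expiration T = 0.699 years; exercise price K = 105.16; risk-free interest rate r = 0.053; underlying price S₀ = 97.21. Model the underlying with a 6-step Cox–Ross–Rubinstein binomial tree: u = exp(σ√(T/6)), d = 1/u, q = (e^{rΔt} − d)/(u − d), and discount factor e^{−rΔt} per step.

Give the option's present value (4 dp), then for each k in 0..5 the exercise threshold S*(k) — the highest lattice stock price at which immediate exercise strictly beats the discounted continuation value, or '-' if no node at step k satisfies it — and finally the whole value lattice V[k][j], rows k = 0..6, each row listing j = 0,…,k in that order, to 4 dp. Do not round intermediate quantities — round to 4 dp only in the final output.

params: Δt=0.11650 u=1.16961 d=0.85499 q=0.48060 e^(-rΔt)=0.99384
t_6 payoffs: 67.1870 53.2138 34.0988 7.9500 0.0000 0.0000 0.0000
t_5: node(5,0) S=44.4134 payoff=60.7466 vs cont=60.0993 → 60.7466 [stop]  node(5,1) S=60.7565 payoff=44.4035 vs cont=43.7562 → 44.4035 [stop]  node(5,2) S=83.1135 payoff=22.0465 vs cont=21.3992 → 22.0465 [stop]  node(5,3) S=113.6973 payoff=0.0000 vs cont=4.1038 → 4.1038 [wait]  node(5,4) S=155.5353 payoff=0.0000 vs cont=0.0000 → 0.0000 [wait]  node(5,5) S=212.7686 payoff=0.0000 vs cont=0.0000 → 0.0000 [wait]  ⇒ S*(5)=83.1135
t_4: node(4,0) S=51.9462 payoff=53.2138 vs cont=52.5665 → 53.2138 [stop]  node(4,1) S=71.0612 payoff=34.0988 vs cont=33.4515 → 34.0988 [stop]  node(4,2) S=97.2100 payoff=7.9500 vs cont=13.3406 → 13.3406 [wait]  node(4,3) S=132.9810 payoff=0.0000 vs cont=2.1184 → 2.1184 [wait]  node(4,4) S=181.9149 payoff=0.0000 vs cont=0.0000 → 0.0000 [wait]  ⇒ S*(4)=71.0612
t_3: node(3,0) S=60.7565 payoff=44.4035 vs cont=43.7562 → 44.4035 [stop]  node(3,1) S=83.1135 payoff=22.0465 vs cont=23.9740 → 23.9740 [wait]  node(3,2) S=113.6973 payoff=0.0000 vs cont=7.8983 → 7.8983 [wait]  node(3,3) S=155.5353 payoff=0.0000 vs cont=1.0935 → 1.0935 [wait]  ⇒ S*(3)=60.7565
t_2: node(2,0) S=71.0612 payoff=34.0988 vs cont=34.3722 → 34.3722 [wait]  node(2,1) S=97.2100 payoff=7.9500 vs cont=16.1480 → 16.1480 [wait]  node(2,2) S=132.9810 payoff=0.0000 vs cont=4.5994 → 4.5994 [wait]  ⇒ S*(2)=-
t_1: node(1,0) S=83.1135 payoff=22.0465 vs cont=25.4560 → 25.4560 [wait]  node(1,1) S=113.6973 payoff=0.0000 vs cont=10.5325 → 10.5325 [wait]  ⇒ S*(1)=-
t_0: node(0,0) S=97.2100 payoff=7.9500 vs cont=18.1712 → 18.1712 [wait]  ⇒ S*(0)=-

price = 18.1712
boundary = - - - 60.7565 71.0612 83.1135
tree:
18.1712
25.4560 10.5325
34.3722 16.1480 4.5994
44.4035 23.9740 7.8983 1.0935
53.2138 34.0988 13.3406 2.1184 0.0000
60.7466 44.4035 22.0465 4.1038 0.0000 0.0000
67.1870 53.2138 34.0988 7.9500 0.0000 0.0000 0.0000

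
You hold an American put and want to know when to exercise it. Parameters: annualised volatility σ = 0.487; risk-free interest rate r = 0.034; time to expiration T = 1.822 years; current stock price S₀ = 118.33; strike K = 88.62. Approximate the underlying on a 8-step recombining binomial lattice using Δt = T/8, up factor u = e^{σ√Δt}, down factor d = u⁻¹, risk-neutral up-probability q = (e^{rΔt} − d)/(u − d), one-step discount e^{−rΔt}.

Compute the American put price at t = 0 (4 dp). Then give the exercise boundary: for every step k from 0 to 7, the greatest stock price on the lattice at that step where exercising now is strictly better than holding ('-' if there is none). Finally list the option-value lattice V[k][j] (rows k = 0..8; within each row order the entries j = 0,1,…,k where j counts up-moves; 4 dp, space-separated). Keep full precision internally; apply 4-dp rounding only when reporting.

Δt=0.22775, u=1.26164, d=0.79262, q=0.45873, disc=e^(-rΔt)=0.99229
k=8 terminal: V=max(K-S,0) → 70.1863 59.2784 41.9160 14.2797 0.0000 0.0000 0.0000 0.0000 0.0000
k=7: j=0 S=23.2567 intr=65.3633 cont=64.6797 V=65.3633[EX]; j=1 S=37.0185 intr=51.6015 cont=50.9179 V=51.6015[EX]; j=2 S=58.9236 intr=29.6964 cont=29.0128 V=29.6964[EX]; j=3 S=93.7907 intr=0.0000 cont=7.6695 V=7.6695[hold]; j=4 S=149.2898 intr=0.0000 cont=0.0000 V=0.0000[hold]; j=5 S=237.6295 intr=0.0000 cont=0.0000 V=0.0000[hold]; j=6 S=378.2428 intr=0.0000 cont=0.0000 V=0.0000[hold]; j=7 S=602.0617 intr=0.0000 cont=0.0000 V=0.0000[hold]  S*(7)=58.9236
k=6: j=0 S=29.3416 intr=59.2784 cont=58.5948 V=59.2784[EX]; j=1 S=46.7040 intr=41.9160 cont=41.2324 V=41.9160[EX]; j=2 S=74.3403 intr=14.2797 cont=19.4408 V=19.4408[hold]; j=3 S=118.3300 intr=0.0000 cont=4.1192 V=4.1192[hold]; j=4 S=188.3498 intr=0.0000 cont=0.0000 V=0.0000[hold]; j=5 S=299.8027 intr=0.0000 cont=0.0000 V=0.0000[hold]; j=6 S=477.2059 intr=0.0000 cont=0.0000 V=0.0000[hold]  S*(6)=46.7040
k=5: j=0 S=37.0185 intr=51.6015 cont=50.9179 V=51.6015[EX]; j=1 S=58.9236 intr=29.6964 cont=31.3621 V=31.3621[hold]; j=2 S=93.7907 intr=0.0000 cont=12.3166 V=12.3166[hold]; j=3 S=149.2898 intr=0.0000 cont=2.2124 V=2.2124[hold]; j=4 S=237.6295 intr=0.0000 cont=0.0000 V=0.0000[hold]; j=5 S=378.2428 intr=0.0000 cont=0.0000 V=0.0000[hold]  S*(5)=37.0185
k=4: j=0 S=46.7040 intr=41.9160 cont=41.9906 V=41.9906[hold]; j=1 S=74.3403 intr=14.2797 cont=22.4508 V=22.4508[hold]; j=2 S=118.3300 intr=0.0000 cont=7.6222 V=7.6222[hold]; j=3 S=188.3498 intr=0.0000 cont=1.1883 V=1.1883[hold]; j=4 S=299.8027 intr=0.0000 cont=0.0000 V=0.0000[hold]  S*(4)=-
k=3: j=0 S=58.9236 intr=29.6964 cont=32.7724 V=32.7724[hold]; j=1 S=93.7907 intr=0.0000 cont=15.5278 V=15.5278[hold]; j=2 S=149.2898 intr=0.0000 cont=4.6348 V=4.6348[hold]; j=3 S=237.6295 intr=0.0000 cont=0.6382 V=0.6382[hold]  S*(3)=-
k=2: j=0 S=74.3403 intr=14.2797 cont=24.6700 V=24.6700[hold]; j=1 S=118.3300 intr=0.0000 cont=10.4496 V=10.4496[hold]; j=2 S=188.3498 intr=0.0000 cont=2.7798 V=2.7798[hold]  S*(2)=-
k=1: j=0 S=93.7907 intr=0.0000 cont=18.0067 V=18.0067[hold]; j=1 S=149.2898 intr=0.0000 cont=6.8778 V=6.8778[hold]  S*(1)=-
k=0: j=0 S=118.3300 intr=0.0000 cont=12.8020 V=12.8020[hold]  S*(0)=-

price = 12.8020
boundary = - - - - - 37.0185 46.7040 58.9236
tree:
12.8020
18.0067 6.8778
24.6700 10.4496 2.7798
32.7724 15.5278 4.6348 0.6382
41.9906 22.4508 7.6222 1.1883 0.0000
51.6015 31.3621 12.3166 2.2124 0.0000 0.0000
59.2784 41.9160 19.4408 4.1192 0.0000 0.0000 0.0000
65.3633 51.6015 29.6964 7.6695 0.0000 0.0000 0.0000 0.0000
70.1863 59.2784 41.9160 14.2797 0.0000 0.0000 0.0000 0.0000 0.0000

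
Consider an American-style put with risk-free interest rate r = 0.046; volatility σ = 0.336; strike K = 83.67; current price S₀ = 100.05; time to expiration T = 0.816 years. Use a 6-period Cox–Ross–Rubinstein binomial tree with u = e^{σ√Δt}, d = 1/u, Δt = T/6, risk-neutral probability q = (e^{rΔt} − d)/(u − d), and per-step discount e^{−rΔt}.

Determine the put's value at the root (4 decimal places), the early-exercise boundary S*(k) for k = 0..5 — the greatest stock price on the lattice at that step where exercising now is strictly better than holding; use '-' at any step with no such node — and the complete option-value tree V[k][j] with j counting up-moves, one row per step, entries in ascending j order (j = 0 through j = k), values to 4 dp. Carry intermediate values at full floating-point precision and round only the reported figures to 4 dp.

price = 4.1477
boundary = - - - - 60.9484 68.9884
tree:
4.1477
6.6547 1.6356
10.4009 2.9069 0.3559
15.7193 5.0923 0.7083 0.0000
22.7216 8.7556 1.4094 0.0000 0.0000
29.8246 14.6816 2.8046 0.0000 0.0000 0.0000
36.0998 22.7216 5.5810 0.0000 0.0000 0.0000 0.0000

params: Δt=0.13600 u=1.13191 d=0.88346 q=0.49432 e^(-rΔt)=0.99376
t_6 payoffs: 36.0998 22.7216 5.5810 0.0000 0.0000 0.0000 0.0000
t_5: node(5,0) S=53.8454 payoff=29.8246 vs cont=29.3028 → 29.8246 [stop]  node(5,1) S=68.9884 payoff=14.6816 vs cont=14.1598 → 14.6816 [stop]  node(5,2) S=88.3900 payoff=0.0000 vs cont=2.8046 → 2.8046 [wait]  node(5,3) S=113.2481 payoff=0.0000 vs cont=0.0000 → 0.0000 [wait]  node(5,4) S=145.0969 payoff=0.0000 vs cont=0.0000 → 0.0000 [wait]  node(5,5) S=185.9027 payoff=0.0000 vs cont=0.0000 → 0.0000 [wait]  ⇒ S*(5)=68.9884
t_4: node(4,0) S=60.9484 payoff=22.7216 vs cont=22.1998 → 22.7216 [stop]  node(4,1) S=78.0890 payoff=5.5810 vs cont=8.7556 → 8.7556 [wait]  node(4,2) S=100.0500 payoff=0.0000 vs cont=1.4094 → 1.4094 [wait]  node(4,3) S=128.1872 payoff=0.0000 vs cont=0.0000 → 0.0000 [wait]  node(4,4) S=164.2374 payoff=0.0000 vs cont=0.0000 → 0.0000 [wait]  ⇒ S*(4)=60.9484
t_3: node(3,0) S=68.9884 payoff=14.6816 vs cont=15.7193 → 15.7193 [wait]  node(3,1) S=88.3900 payoff=0.0000 vs cont=5.0923 → 5.0923 [wait]  node(3,2) S=113.2481 payoff=0.0000 vs cont=0.7083 → 0.7083 [wait]  node(3,3) S=145.0969 payoff=0.0000 vs cont=0.0000 → 0.0000 [wait]  ⇒ S*(3)=-
t_2: node(2,0) S=78.0890 payoff=5.5810 vs cont=10.4009 → 10.4009 [wait]  node(2,1) S=100.0500 payoff=0.0000 vs cont=2.9069 → 2.9069 [wait]  node(2,2) S=128.1872 payoff=0.0000 vs cont=0.3559 → 0.3559 [wait]  ⇒ S*(2)=-
t_1: node(1,0) S=88.3900 payoff=0.0000 vs cont=6.6547 → 6.6547 [wait]  node(1,1) S=113.2481 payoff=0.0000 vs cont=1.6356 → 1.6356 [wait]  ⇒ S*(1)=-
t_0: node(0,0) S=100.0500 payoff=0.0000 vs cont=4.1477 → 4.1477 [wait]  ⇒ S*(0)=-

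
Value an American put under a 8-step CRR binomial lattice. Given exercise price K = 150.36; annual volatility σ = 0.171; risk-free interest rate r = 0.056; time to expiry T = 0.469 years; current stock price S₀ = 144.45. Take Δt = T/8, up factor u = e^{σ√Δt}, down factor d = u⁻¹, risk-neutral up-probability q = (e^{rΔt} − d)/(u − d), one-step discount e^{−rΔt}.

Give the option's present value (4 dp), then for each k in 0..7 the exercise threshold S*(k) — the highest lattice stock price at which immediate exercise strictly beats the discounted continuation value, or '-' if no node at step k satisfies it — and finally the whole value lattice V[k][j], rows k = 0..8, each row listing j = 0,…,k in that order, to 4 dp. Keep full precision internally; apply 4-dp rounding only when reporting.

price = 8.6862
boundary = - - 132.9704 127.5773 132.9704 127.5773 132.9704 138.5914
tree:
8.6862
12.4938 5.3547
17.3896 8.2186 2.8416
22.7827 12.1916 4.7372 1.1739
27.9570 17.3896 7.6458 2.1806 0.2862
32.9214 22.7827 11.8422 3.9622 0.6101 0.0000
37.6845 27.9570 17.3896 6.9835 1.3006 0.0000 0.0000
42.2544 32.9214 22.7827 11.7686 2.7724 0.0000 0.0000 0.0000
46.6390 37.6845 27.9570 17.3896 5.9100 0.0000 0.0000 0.0000 0.0000

Δt=0.05862  u=1.04227  d=0.95944  q=0.52935  discount=0.99672
step 8 (expiry): payoffs max(K−S,0) = 46.6390 37.6845 27.9570 17.3896 5.9100 0.0000 0.0000 0.0000 0.0000
step 7: (k=7,j=0): S=108.1056, (K−S)⁺=42.2544, hold=41.7616 ⇒ V=42.2544 exercise | (k=7,j=1): S=117.4386, (K−S)⁺=32.9214, hold=32.4286 ⇒ V=32.9214 exercise | (k=7,j=2): S=127.5773, (K−S)⁺=22.7827, hold=22.2898 ⇒ V=22.7827 exercise | (k=7,j=3): S=138.5914, (K−S)⁺=11.7686, hold=11.2758 ⇒ V=11.7686 exercise | (k=7,j=4): S=150.5563, (K−S)⁺=0.0000, hold=2.7724 ⇒ V=2.7724 continue | (k=7,j=5): S=163.5541, (K−S)⁺=0.0000, hold=0.0000 ⇒ V=0.0000 continue | (k=7,j=6): S=177.6741, (K−S)⁺=0.0000, hold=0.0000 ⇒ V=0.0000 continue | (k=7,j=7): S=193.0131, (K−S)⁺=0.0000, hold=0.0000 ⇒ V=0.0000 continue  boundary S*=138.5914
step 6: (k=6,j=0): S=112.6755, (K−S)⁺=37.6845, hold=37.1917 ⇒ V=37.6845 exercise | (k=6,j=1): S=122.4030, (K−S)⁺=27.9570, hold=27.4641 ⇒ V=27.9570 exercise | (k=6,j=2): S=132.9704, (K−S)⁺=17.3896, hold=16.8968 ⇒ V=17.3896 exercise | (k=6,j=3): S=144.4500, (K−S)⁺=5.9100, hold=6.9835 ⇒ V=6.9835 continue | (k=6,j=4): S=156.9207, (K−S)⁺=0.0000, hold=1.3006 ⇒ V=1.3006 continue | (k=6,j=5): S=170.4680, (K−S)⁺=0.0000, hold=0.0000 ⇒ V=0.0000 continue | (k=6,j=6): S=185.1849, (K−S)⁺=0.0000, hold=0.0000 ⇒ V=0.0000 continue  boundary S*=132.9704
step 5: (k=5,j=0): S=117.4386, (K−S)⁺=32.9214, hold=32.4286 ⇒ V=32.9214 exercise | (k=5,j=1): S=127.5773, (K−S)⁺=22.7827, hold=22.2898 ⇒ V=22.7827 exercise | (k=5,j=2): S=138.5914, (K−S)⁺=11.7686, hold=11.8422 ⇒ V=11.8422 continue | (k=5,j=3): S=150.5563, (K−S)⁺=0.0000, hold=3.9622 ⇒ V=3.9622 continue | (k=5,j=4): S=163.5541, (K−S)⁺=0.0000, hold=0.6101 ⇒ V=0.6101 continue | (k=5,j=5): S=177.6741, (K−S)⁺=0.0000, hold=0.0000 ⇒ V=0.0000 continue  boundary S*=127.5773
step 4: (k=4,j=0): S=122.4030, (K−S)⁺=27.9570, hold=27.4641 ⇒ V=27.9570 exercise | (k=4,j=1): S=132.9704, (K−S)⁺=17.3896, hold=16.9356 ⇒ V=17.3896 exercise | (k=4,j=2): S=144.4500, (K−S)⁺=5.9100, hold=7.6458 ⇒ V=7.6458 continue | (k=4,j=3): S=156.9207, (K−S)⁺=0.0000, hold=2.1806 ⇒ V=2.1806 continue | (k=4,j=4): S=170.4680, (K−S)⁺=0.0000, hold=0.2862 ⇒ V=0.2862 continue  boundary S*=132.9704
step 3: (k=3,j=0): S=127.5773, (K−S)⁺=22.7827, hold=22.2898 ⇒ V=22.7827 exercise | (k=3,j=1): S=138.5914, (K−S)⁺=11.7686, hold=12.1916 ⇒ V=12.1916 continue | (k=3,j=2): S=150.5563, (K−S)⁺=0.0000, hold=4.7372 ⇒ V=4.7372 continue | (k=3,j=3): S=163.5541, (K−S)⁺=0.0000, hold=1.1739 ⇒ V=1.1739 continue  boundary S*=127.5773
step 2: (k=2,j=0): S=132.9704, (K−S)⁺=17.3896, hold=17.1200 ⇒ V=17.3896 exercise | (k=2,j=1): S=144.4500, (K−S)⁺=5.9100, hold=8.2186 ⇒ V=8.2186 continue | (k=2,j=2): S=156.9207, (K−S)⁺=0.0000, hold=2.8416 ⇒ V=2.8416 continue  boundary S*=132.9704
step 1: (k=1,j=0): S=138.5914, (K−S)⁺=11.7686, hold=12.4938 ⇒ V=12.4938 continue | (k=1,j=1): S=150.5563, (K−S)⁺=0.0000, hold=5.3547 ⇒ V=5.3547 continue  boundary S*=-
step 0: (k=0,j=0): S=144.4500, (K−S)⁺=5.9100, hold=8.6862 ⇒ V=8.6862 continue  boundary S*=-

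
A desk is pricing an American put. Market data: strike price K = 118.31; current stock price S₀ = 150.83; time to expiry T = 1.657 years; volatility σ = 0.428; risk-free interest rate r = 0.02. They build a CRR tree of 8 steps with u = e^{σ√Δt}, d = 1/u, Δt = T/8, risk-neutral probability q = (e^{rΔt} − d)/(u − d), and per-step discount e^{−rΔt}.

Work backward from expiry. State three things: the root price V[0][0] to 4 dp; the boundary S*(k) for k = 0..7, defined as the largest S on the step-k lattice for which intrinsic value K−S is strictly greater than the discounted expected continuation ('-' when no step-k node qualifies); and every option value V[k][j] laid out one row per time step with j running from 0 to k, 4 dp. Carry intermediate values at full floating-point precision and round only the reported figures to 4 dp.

price = 14.9204
boundary = - - - - - 56.9525 69.2003 84.0820
tree:
14.9204
21.0608 7.9052
28.9620 12.0506 3.1498
38.6267 17.9697 5.2674 0.7125
49.7021 26.0787 8.6899 1.3300 0.0000
61.3575 36.5785 14.0883 2.4826 0.0000 0.0000
71.4375 49.1097 22.3171 4.6340 0.0000 0.0000 0.0000
79.7335 61.3575 34.2280 8.6499 0.0000 0.0000 0.0000 0.0000
86.5611 71.4375 49.1097 16.1460 0.0000 0.0000 0.0000 0.0000 0.0000

Δt=0.20713, u=1.21505, d=0.82301, q=0.46205, disc=e^(-rΔt)=0.99587
k=8 terminal: V=max(K-S,0) → 86.5611 71.4375 49.1097 16.1460 0.0000 0.0000 0.0000 0.0000 0.0000
k=7: j=0 S=38.5765 intr=79.7335 cont=79.2444 V=79.7335[EX]; j=1 S=56.9525 intr=61.3575 cont=60.8684 V=61.3575[EX]; j=2 S=84.0820 intr=34.2280 cont=33.7389 V=34.2280[EX]; j=3 S=124.1346 intr=0.0000 cont=8.6499 V=8.6499[hold]; j=4 S=183.2663 intr=0.0000 cont=0.0000 V=0.0000[hold]; j=5 S=270.5656 intr=0.0000 cont=0.0000 V=0.0000[hold]; j=6 S=399.4500 intr=0.0000 cont=0.0000 V=0.0000[hold]; j=7 S=589.7287 intr=0.0000 cont=0.0000 V=0.0000[hold]  S*(7)=84.0820
k=6: j=0 S=46.8725 intr=71.4375 cont=70.9484 V=71.4375[EX]; j=1 S=69.2003 intr=49.1097 cont=48.6206 V=49.1097[EX]; j=2 S=102.1640 intr=16.1460 cont=22.3171 V=22.3171[hold]; j=3 S=150.8300 intr=0.0000 cont=4.6340 V=4.6340[hold]; j=4 S=222.6781 intr=0.0000 cont=0.0000 V=0.0000[hold]; j=5 S=328.7513 intr=0.0000 cont=0.0000 V=0.0000[hold]; j=6 S=485.3526 intr=0.0000 cont=0.0000 V=0.0000[hold]  S*(6)=69.2003
k=5: j=0 S=56.9525 intr=61.3575 cont=60.8684 V=61.3575[EX]; j=1 S=84.0820 intr=34.2280 cont=36.5785 V=36.5785[hold]; j=2 S=124.1346 intr=0.0000 cont=14.0883 V=14.0883[hold]; j=3 S=183.2663 intr=0.0000 cont=2.4826 V=2.4826[hold]; j=4 S=270.5656 intr=0.0000 cont=0.0000 V=0.0000[hold]; j=5 S=399.4500 intr=0.0000 cont=0.0000 V=0.0000[hold]  S*(5)=56.9525
k=4: j=0 S=69.2003 intr=49.1097 cont=49.7021 V=49.7021[hold]; j=1 S=102.1640 intr=16.1460 cont=26.0787 V=26.0787[hold]; j=2 S=150.8300 intr=0.0000 cont=8.6899 V=8.6899[hold]; j=3 S=222.6781 intr=0.0000 cont=1.3300 V=1.3300[hold]; j=4 S=328.7513 intr=0.0000 cont=0.0000 V=0.0000[hold]  S*(4)=-
k=3: j=0 S=84.0820 intr=34.2280 cont=38.6267 V=38.6267[hold]; j=1 S=124.1346 intr=0.0000 cont=17.9697 V=17.9697[hold]; j=2 S=183.2663 intr=0.0000 cont=5.2674 V=5.2674[hold]; j=3 S=270.5656 intr=0.0000 cont=0.7125 V=0.7125[hold]  S*(3)=-
k=2: j=0 S=102.1640 intr=16.1460 cont=28.9620 V=28.9620[hold]; j=1 S=150.8300 intr=0.0000 cont=12.0506 V=12.0506[hold]; j=2 S=222.6781 intr=0.0000 cont=3.1498 V=3.1498[hold]  S*(2)=-
k=1: j=0 S=124.1346 intr=0.0000 cont=21.0608 V=21.0608[hold]; j=1 S=183.2663 intr=0.0000 cont=7.9052 V=7.9052[hold]  S*(1)=-
k=0: j=0 S=150.8300 intr=0.0000 cont=14.9204 V=14.9204[hold]  S*(0)=-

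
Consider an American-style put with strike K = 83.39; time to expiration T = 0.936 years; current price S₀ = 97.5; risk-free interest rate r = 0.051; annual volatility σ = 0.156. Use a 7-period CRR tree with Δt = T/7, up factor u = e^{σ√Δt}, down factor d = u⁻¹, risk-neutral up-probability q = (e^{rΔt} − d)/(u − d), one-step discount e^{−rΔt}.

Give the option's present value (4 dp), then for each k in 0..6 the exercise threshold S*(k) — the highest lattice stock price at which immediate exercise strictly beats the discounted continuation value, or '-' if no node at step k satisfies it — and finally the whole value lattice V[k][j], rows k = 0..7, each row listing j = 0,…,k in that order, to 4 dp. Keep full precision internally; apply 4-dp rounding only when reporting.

Δt=0.13371, u=1.05870, d=0.94455, q=0.54569, disc=e^(-rΔt)=0.99320
k=7 terminal: V=max(K-S,0) → 17.9888 10.0849 1.2259 0.0000 0.0000 0.0000 0.0000 0.0000
k=6: j=0 S=69.2405 intr=14.1495 cont=13.5828 V=14.1495[EX]; j=1 S=77.6083 intr=5.7817 cont=5.2150 V=5.7817[EX]; j=2 S=86.9874 intr=0.0000 cont=0.5531 V=0.5531[hold]; j=3 S=97.5000 intr=0.0000 cont=0.0000 V=0.0000[hold]; j=4 S=109.2831 intr=0.0000 cont=0.0000 V=0.0000[hold]; j=5 S=122.4901 intr=0.0000 cont=0.0000 V=0.0000[hold]; j=6 S=137.2933 intr=0.0000 cont=0.0000 V=0.0000[hold]  S*(6)=77.6083
k=5: j=0 S=73.3051 intr=10.0849 cont=9.5182 V=10.0849[EX]; j=1 S=82.1641 intr=1.2259 cont=2.9086 V=2.9086[hold]; j=2 S=92.0938 intr=0.0000 cont=0.2496 V=0.2496[hold]; j=3 S=103.2235 intr=0.0000 cont=0.0000 V=0.0000[hold]; j=4 S=115.6983 intr=0.0000 cont=0.0000 V=0.0000[hold]; j=5 S=129.6806 intr=0.0000 cont=0.0000 V=0.0000[hold]  S*(5)=73.3051
k=4: j=0 S=77.6083 intr=5.7817 cont=6.1270 V=6.1270[hold]; j=1 S=86.9874 intr=0.0000 cont=1.4477 V=1.4477[hold]; j=2 S=97.5000 intr=0.0000 cont=0.1126 V=0.1126[hold]; j=3 S=109.2831 intr=0.0000 cont=0.0000 V=0.0000[hold]; j=4 S=122.4901 intr=0.0000 cont=0.0000 V=0.0000[hold]  S*(4)=-
k=3: j=0 S=82.1641 intr=1.2259 cont=3.5493 V=3.5493[hold]; j=1 S=92.0938 intr=0.0000 cont=0.7143 V=0.7143[hold]; j=2 S=103.2235 intr=0.0000 cont=0.0508 V=0.0508[hold]; j=3 S=115.6983 intr=0.0000 cont=0.0000 V=0.0000[hold]  S*(3)=-
k=2: j=0 S=86.9874 intr=0.0000 cont=1.9887 V=1.9887[hold]; j=1 S=97.5000 intr=0.0000 cont=0.3498 V=0.3498[hold]; j=2 S=109.2831 intr=0.0000 cont=0.0229 V=0.0229[hold]  S*(2)=-
k=1: j=0 S=92.0938 intr=0.0000 cont=1.0869 V=1.0869[hold]; j=1 S=103.2235 intr=0.0000 cont=0.1703 V=0.1703[hold]  S*(1)=-
k=0: j=0 S=97.5000 intr=0.0000 cont=0.5827 V=0.5827[hold]  S*(0)=-

price = 0.5827
boundary = - - - - - 73.3051 77.6083
tree:
0.5827
1.0869 0.1703
1.9887 0.3498 0.0229
3.5493 0.7143 0.0508 0.0000
6.1270 1.4477 0.1126 0.0000 0.0000
10.0849 2.9086 0.2496 0.0000 0.0000 0.0000
14.1495 5.7817 0.5531 0.0000 0.0000 0.0000 0.0000
17.9888 10.0849 1.2259 0.0000 0.0000 0.0000 0.0000 0.0000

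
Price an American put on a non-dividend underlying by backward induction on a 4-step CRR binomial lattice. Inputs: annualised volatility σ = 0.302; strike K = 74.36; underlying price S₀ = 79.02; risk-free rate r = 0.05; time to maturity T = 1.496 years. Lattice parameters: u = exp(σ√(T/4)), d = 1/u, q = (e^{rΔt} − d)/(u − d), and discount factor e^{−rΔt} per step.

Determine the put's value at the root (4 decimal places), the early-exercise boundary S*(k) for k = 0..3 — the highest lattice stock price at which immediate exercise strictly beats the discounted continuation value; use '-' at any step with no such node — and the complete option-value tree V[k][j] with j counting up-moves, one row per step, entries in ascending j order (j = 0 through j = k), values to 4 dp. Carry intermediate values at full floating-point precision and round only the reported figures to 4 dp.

price = 6.9110
boundary = - - 54.6157 45.4054
tree:
6.9110
11.9077 2.2672
19.7443 4.6646 0.0000
28.9546 9.5968 0.0000 0.0000
36.6116 19.7443 0.0000 0.0000 0.0000

params: Δt=0.37400 u=1.20285 d=0.83136 q=0.50477 e^(-rΔt)=0.98147
t_4 payoffs: 36.6116 19.7443 0.0000 0.0000 0.0000
t_3: node(3,0) S=45.4054 payoff=28.9546 vs cont=27.5770 → 28.9546 [stop]  node(3,1) S=65.6942 payoff=8.6658 vs cont=9.5968 → 9.5968 [wait]  node(3,2) S=95.0488 payoff=0.0000 vs cont=0.0000 → 0.0000 [wait]  node(3,3) S=137.5201 payoff=0.0000 vs cont=0.0000 → 0.0000 [wait]  ⇒ S*(3)=45.4054
t_2: node(2,0) S=54.6157 payoff=19.7443 vs cont=18.8279 → 19.7443 [stop]  node(2,1) S=79.0200 payoff=0.0000 vs cont=4.6646 → 4.6646 [wait]  node(2,2) S=114.3290 payoff=0.0000 vs cont=0.0000 → 0.0000 [wait]  ⇒ S*(2)=54.6157
t_1: node(1,0) S=65.6942 payoff=8.6658 vs cont=11.9077 → 11.9077 [wait]  node(1,1) S=95.0488 payoff=0.0000 vs cont=2.2672 → 2.2672 [wait]  ⇒ S*(1)=-
t_0: node(0,0) S=79.0200 payoff=0.0000 vs cont=6.9110 → 6.9110 [wait]  ⇒ S*(0)=-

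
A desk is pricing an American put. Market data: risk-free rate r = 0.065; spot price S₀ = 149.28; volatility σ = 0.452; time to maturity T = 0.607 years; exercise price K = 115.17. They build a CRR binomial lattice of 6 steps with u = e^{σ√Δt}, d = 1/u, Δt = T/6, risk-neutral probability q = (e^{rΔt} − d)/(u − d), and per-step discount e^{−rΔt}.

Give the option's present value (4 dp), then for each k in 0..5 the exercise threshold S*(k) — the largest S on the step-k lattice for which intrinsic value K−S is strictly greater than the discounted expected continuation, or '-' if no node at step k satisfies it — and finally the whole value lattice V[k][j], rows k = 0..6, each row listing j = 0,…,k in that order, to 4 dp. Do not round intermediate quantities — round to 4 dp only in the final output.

params: Δt=0.10117 u=1.15461 d=0.86609 q=0.48699 e^(-rΔt)=0.99345
t_6 payoffs: 52.1643 31.1749 3.1933 0.0000 0.0000 0.0000 0.0000
t_5: node(5,0) S=72.7473 payoff=42.4227 vs cont=41.6678 → 42.4227 [stop]  node(5,1) S=96.9819 payoff=18.1881 vs cont=17.4332 → 18.1881 [stop]  node(5,2) S=129.2899 payoff=0.0000 vs cont=1.6275 → 1.6275 [wait]  node(5,3) S=172.3608 payoff=0.0000 vs cont=0.0000 → 0.0000 [wait]  node(5,4) S=229.7801 payoff=0.0000 vs cont=0.0000 → 0.0000 [wait]  node(5,5) S=306.3277 payoff=0.0000 vs cont=0.0000 → 0.0000 [wait]  ⇒ S*(5)=96.9819
t_4: node(4,0) S=83.9951 payoff=31.1749 vs cont=30.4200 → 31.1749 [stop]  node(4,1) S=111.9767 payoff=3.1933 vs cont=10.0569 → 10.0569 [wait]  node(4,2) S=149.2800 payoff=0.0000 vs cont=0.8294 → 0.8294 [wait]  node(4,3) S=199.0103 payoff=0.0000 vs cont=0.0000 → 0.0000 [wait]  node(4,4) S=265.3074 payoff=0.0000 vs cont=0.0000 → 0.0000 [wait]  ⇒ S*(4)=83.9951
t_3: node(3,0) S=96.9819 payoff=18.1881 vs cont=20.7538 → 20.7538 [wait]  node(3,1) S=129.2899 payoff=0.0000 vs cont=5.5268 → 5.5268 [wait]  node(3,2) S=172.3608 payoff=0.0000 vs cont=0.4227 → 0.4227 [wait]  node(3,3) S=229.7801 payoff=0.0000 vs cont=0.0000 → 0.0000 [wait]  ⇒ S*(3)=-
t_2: node(2,0) S=111.9767 payoff=3.1933 vs cont=13.2510 → 13.2510 [wait]  node(2,1) S=149.2800 payoff=0.0000 vs cont=3.0212 → 3.0212 [wait]  node(2,2) S=199.0103 payoff=0.0000 vs cont=0.2154 → 0.2154 [wait]  ⇒ S*(2)=-
t_1: node(1,0) S=129.2899 payoff=0.0000 vs cont=8.2151 → 8.2151 [wait]  node(1,1) S=172.3608 payoff=0.0000 vs cont=1.6440 → 1.6440 [wait]  ⇒ S*(1)=-
t_0: node(0,0) S=149.2800 payoff=0.0000 vs cont=4.9822 → 4.9822 [wait]  ⇒ S*(0)=-

price = 4.9822
boundary = - - - - 83.9951 96.9819
tree:
4.9822
8.2151 1.6440
13.2510 3.0212 0.2154
20.7538 5.5268 0.4227 0.0000
31.1749 10.0569 0.8294 0.0000 0.0000
42.4227 18.1881 1.6275 0.0000 0.0000 0.0000
52.1643 31.1749 3.1933 0.0000 0.0000 0.0000 0.0000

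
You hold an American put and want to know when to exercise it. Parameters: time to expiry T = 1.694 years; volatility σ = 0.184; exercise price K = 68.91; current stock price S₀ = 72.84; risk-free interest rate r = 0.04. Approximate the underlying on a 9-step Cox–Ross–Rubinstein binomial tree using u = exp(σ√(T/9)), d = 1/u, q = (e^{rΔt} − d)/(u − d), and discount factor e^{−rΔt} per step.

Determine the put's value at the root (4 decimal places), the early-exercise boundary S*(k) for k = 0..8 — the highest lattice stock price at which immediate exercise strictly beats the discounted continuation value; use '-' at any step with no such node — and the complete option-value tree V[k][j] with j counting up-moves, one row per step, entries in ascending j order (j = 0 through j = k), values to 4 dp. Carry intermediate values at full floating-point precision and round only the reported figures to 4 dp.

price = 3.5225
boundary = - - - 57.3276 52.9292 57.3276 52.9292 57.3276 62.0916
tree:
3.5225
5.4005 1.8896
8.0429 3.1095 0.8234
11.5824 4.9857 1.4723 0.2535
15.9808 7.7466 2.5825 0.4984 0.0377
20.0418 11.5824 4.4196 0.9728 0.0803 0.0000
23.7912 15.9808 7.3207 1.8826 0.1712 0.0000 0.0000
27.2529 20.0418 11.5824 3.6059 0.3650 0.0000 0.0000 0.0000
30.4490 23.7912 15.9808 6.8184 0.7781 0.0000 0.0000 0.0000 0.0000
33.3999 27.2529 20.0418 11.5824 1.6586 0.0000 0.0000 0.0000 0.0000 0.0000

Δt=0.18822, u=1.08310, d=0.92328, q=0.52734, disc=e^(-rΔt)=0.99250
k=9 terminal: V=max(K-S,0) → 33.3999 27.2529 20.0418 11.5824 1.6586 0.0000 0.0000 0.0000 0.0000 0.0000
k=8: j=0 S=38.4610 intr=30.4490 cont=29.9322 V=30.4490[EX]; j=1 S=45.1188 intr=23.7912 cont=23.2743 V=23.7912[EX]; j=2 S=52.9292 intr=15.9808 cont=15.4640 V=15.9808[EX]; j=3 S=62.0916 intr=6.8184 cont=6.3016 V=6.8184[EX]; j=4 S=72.8400 intr=0.0000 cont=0.7781 V=0.7781[hold]; j=5 S=85.4491 intr=0.0000 cont=0.0000 V=0.0000[hold]; j=6 S=100.2409 intr=0.0000 cont=0.0000 V=0.0000[hold]; j=7 S=117.5932 intr=0.0000 cont=0.0000 V=0.0000[hold]; j=8 S=137.9493 intr=0.0000 cont=0.0000 V=0.0000[hold]  S*(8)=62.0916
k=7: j=0 S=41.6571 intr=27.2529 cont=26.7360 V=27.2529[EX]; j=1 S=48.8682 intr=20.0418 cont=19.5249 V=20.0418[EX]; j=2 S=57.3276 intr=11.5824 cont=11.0655 V=11.5824[EX]; j=3 S=67.2514 intr=1.6586 cont=3.6059 V=3.6059[hold]; j=4 S=78.8930 intr=0.0000 cont=0.3650 V=0.3650[hold]; j=5 S=92.5499 intr=0.0000 cont=0.0000 V=0.0000[hold]; j=6 S=108.5709 intr=0.0000 cont=0.0000 V=0.0000[hold]; j=7 S=127.3652 intr=0.0000 cont=0.0000 V=0.0000[hold]  S*(7)=57.3276
k=6: j=0 S=45.1188 intr=23.7912 cont=23.2743 V=23.7912[EX]; j=1 S=52.9292 intr=15.9808 cont=15.4640 V=15.9808[EX]; j=2 S=62.0916 intr=6.8184 cont=7.3207 V=7.3207[hold]; j=3 S=72.8400 intr=0.0000 cont=1.8826 V=1.8826[hold]; j=4 S=85.4491 intr=0.0000 cont=0.1712 V=0.1712[hold]; j=5 S=100.2409 intr=0.0000 cont=0.0000 V=0.0000[hold]; j=6 S=117.5932 intr=0.0000 cont=0.0000 V=0.0000[hold]  S*(6)=52.9292
k=5: j=0 S=48.8682 intr=20.0418 cont=19.5249 V=20.0418[EX]; j=1 S=57.3276 intr=11.5824 cont=11.3284 V=11.5824[EX]; j=2 S=67.2514 intr=1.6586 cont=4.4196 V=4.4196[hold]; j=3 S=78.8930 intr=0.0000 cont=0.9728 V=0.9728[hold]; j=4 S=92.5499 intr=0.0000 cont=0.0803 V=0.0803[hold]; j=5 S=108.5709 intr=0.0000 cont=0.0000 V=0.0000[hold]  S*(5)=57.3276
k=4: j=0 S=52.9292 intr=15.9808 cont=15.4640 V=15.9808[EX]; j=1 S=62.0916 intr=6.8184 cont=7.7466 V=7.7466[hold]; j=2 S=72.8400 intr=0.0000 cont=2.5825 V=2.5825[hold]; j=3 S=85.4491 intr=0.0000 cont=0.4984 V=0.4984[hold]; j=4 S=100.2409 intr=0.0000 cont=0.0377 V=0.0377[hold]  S*(4)=52.9292
k=3: j=0 S=57.3276 intr=11.5824 cont=11.5513 V=11.5824[EX]; j=1 S=67.2514 intr=1.6586 cont=4.9857 V=4.9857[hold]; j=2 S=78.8930 intr=0.0000 cont=1.4723 V=1.4723[hold]; j=3 S=92.5499 intr=0.0000 cont=0.2535 V=0.2535[hold]  S*(3)=57.3276
k=2: j=0 S=62.0916 intr=6.8184 cont=8.0429 V=8.0429[hold]; j=1 S=72.8400 intr=0.0000 cont=3.1095 V=3.1095[hold]; j=2 S=85.4491 intr=0.0000 cont=0.8234 V=0.8234[hold]  S*(2)=-
k=1: j=0 S=67.2514 intr=1.6586 cont=5.4005 V=5.4005[hold]; j=1 S=78.8930 intr=0.0000 cont=1.8896 V=1.8896[hold]  S*(1)=-
k=0: j=0 S=72.8400 intr=0.0000 cont=3.5225 V=3.5225[hold]  S*(0)=-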